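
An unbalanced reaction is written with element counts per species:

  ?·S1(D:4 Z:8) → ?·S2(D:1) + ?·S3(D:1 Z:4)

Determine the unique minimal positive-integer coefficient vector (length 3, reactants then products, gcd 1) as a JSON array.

D: 1·4 = 4 | 2·1+2·1 = 4
Z: 1·8 = 8 | 2·0+2·4 = 8
gcd(1,2,2) = 1

Coefficients: [1, 2, 2]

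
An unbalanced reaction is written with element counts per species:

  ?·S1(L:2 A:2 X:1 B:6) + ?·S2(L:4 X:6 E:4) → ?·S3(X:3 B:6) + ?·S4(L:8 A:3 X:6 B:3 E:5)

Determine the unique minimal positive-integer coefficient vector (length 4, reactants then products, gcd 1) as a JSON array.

L: 6·2+5·4 = 32 | 4·0+4·8 = 32
A: 6·2+5·0 = 12 | 4·0+4·3 = 12
X: 6·1+5·6 = 36 | 4·3+4·6 = 36
B: 6·6+5·0 = 36 | 4·6+4·3 = 36
E: 6·0+5·4 = 20 | 4·0+4·5 = 20
gcd(6,5,4,4) = 1

Coefficients: [6, 5, 4, 4]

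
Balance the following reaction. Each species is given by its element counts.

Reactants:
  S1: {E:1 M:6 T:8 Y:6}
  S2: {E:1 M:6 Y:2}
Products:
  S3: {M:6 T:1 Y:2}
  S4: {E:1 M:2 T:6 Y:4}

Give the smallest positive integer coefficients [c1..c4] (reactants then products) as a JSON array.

E: 5·1+1·1 = 6 | 4·0+6·1 = 6
M: 5·6+1·6 = 36 | 4·6+6·2 = 36
T: 5·8+1·0 = 40 | 4·1+6·6 = 40
Y: 5·6+1·2 = 32 | 4·2+6·4 = 32
gcd(5,1,4,6) = 1

Coefficients: [5, 1, 4, 6]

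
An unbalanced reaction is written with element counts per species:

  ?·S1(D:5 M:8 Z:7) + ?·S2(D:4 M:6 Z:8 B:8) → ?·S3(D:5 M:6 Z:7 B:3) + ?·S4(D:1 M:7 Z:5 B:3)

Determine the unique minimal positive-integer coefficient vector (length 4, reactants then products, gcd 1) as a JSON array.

D: 4·5+3·4 = 32 | 6·5+2·1 = 32
M: 4·8+3·6 = 50 | 6·6+2·7 = 50
Z: 4·7+3·8 = 52 | 6·7+2·5 = 52
B: 4·0+3·8 = 24 | 6·3+2·3 = 24
gcd(4,3,6,2) = 1

Coefficients: [4, 3, 6, 2]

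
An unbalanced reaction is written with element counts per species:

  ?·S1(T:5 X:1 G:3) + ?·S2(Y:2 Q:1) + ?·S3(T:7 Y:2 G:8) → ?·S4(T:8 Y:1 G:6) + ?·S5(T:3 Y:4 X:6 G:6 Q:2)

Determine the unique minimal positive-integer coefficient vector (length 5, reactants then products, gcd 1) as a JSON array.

Coefficients: [6, 2, 3, 6, 1]

T: 6·5+2·0+3·7 = 51 | 6·8+1·3 = 51
Y: 6·0+2·2+3·2 = 10 | 6·1+1·4 = 10
X: 6·1+2·0+3·0 = 6 | 6·0+1·6 = 6
G: 6·3+2·0+3·8 = 42 | 6·6+1·6 = 42
Q: 6·0+2·1+3·0 = 2 | 6·0+1·2 = 2
gcd(6,2,3,6,1) = 1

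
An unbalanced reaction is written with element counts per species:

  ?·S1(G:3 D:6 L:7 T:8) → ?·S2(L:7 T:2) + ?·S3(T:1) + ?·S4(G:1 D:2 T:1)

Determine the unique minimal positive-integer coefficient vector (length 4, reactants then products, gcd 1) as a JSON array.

Coefficients: [1, 1, 3, 3]

G: 1·3 = 3 | 1·0+3·0+3·1 = 3
D: 1·6 = 6 | 1·0+3·0+3·2 = 6
L: 1·7 = 7 | 1·7+3·0+3·0 = 7
T: 1·8 = 8 | 1·2+3·1+3·1 = 8
gcd(1,1,3,3) = 1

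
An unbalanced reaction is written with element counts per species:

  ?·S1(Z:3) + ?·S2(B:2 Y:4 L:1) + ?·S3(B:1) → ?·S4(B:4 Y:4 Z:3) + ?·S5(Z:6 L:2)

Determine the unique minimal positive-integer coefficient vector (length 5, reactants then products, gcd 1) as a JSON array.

B: 4·0+2·2+4·1 = 8 | 2·4+1·0 = 8
Y: 4·0+2·4+4·0 = 8 | 2·4+1·0 = 8
Z: 4·3+2·0+4·0 = 12 | 2·3+1·6 = 12
L: 4·0+2·1+4·0 = 2 | 2·0+1·2 = 2
gcd(4,2,4,2,1) = 1

Coefficients: [4, 2, 4, 2, 1]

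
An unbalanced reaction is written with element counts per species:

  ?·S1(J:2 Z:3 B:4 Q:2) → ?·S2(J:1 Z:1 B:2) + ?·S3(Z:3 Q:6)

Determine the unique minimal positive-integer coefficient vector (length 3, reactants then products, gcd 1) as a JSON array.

Coefficients: [3, 6, 1]

J: 3·2 = 6 | 6·1+1·0 = 6
Z: 3·3 = 9 | 6·1+1·3 = 9
B: 3·4 = 12 | 6·2+1·0 = 12
Q: 3·2 = 6 | 6·0+1·6 = 6
gcd(3,6,1) = 1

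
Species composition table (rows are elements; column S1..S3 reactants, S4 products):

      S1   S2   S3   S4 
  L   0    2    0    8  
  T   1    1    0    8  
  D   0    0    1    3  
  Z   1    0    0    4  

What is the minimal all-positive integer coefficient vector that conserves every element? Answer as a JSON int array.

L: 4·0+4·2+3·0 = 8 | 1·8 = 8
T: 4·1+4·1+3·0 = 8 | 1·8 = 8
D: 4·0+4·0+3·1 = 3 | 1·3 = 3
Z: 4·1+4·0+3·0 = 4 | 1·4 = 4
gcd(4,4,3,1) = 1

Coefficients: [4, 4, 3, 1]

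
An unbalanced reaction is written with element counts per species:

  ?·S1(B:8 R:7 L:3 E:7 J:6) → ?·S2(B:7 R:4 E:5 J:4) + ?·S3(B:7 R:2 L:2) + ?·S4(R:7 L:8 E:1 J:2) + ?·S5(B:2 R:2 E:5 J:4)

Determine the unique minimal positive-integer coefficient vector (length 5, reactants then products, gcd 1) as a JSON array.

Coefficients: [6, 5, 1, 2, 3]

B: 6·8 = 48 | 5·7+1·7+2·0+3·2 = 48
R: 6·7 = 42 | 5·4+1·2+2·7+3·2 = 42
L: 6·3 = 18 | 5·0+1·2+2·8+3·0 = 18
E: 6·7 = 42 | 5·5+1·0+2·1+3·5 = 42
J: 6·6 = 36 | 5·4+1·0+2·2+3·4 = 36
gcd(6,5,1,2,3) = 1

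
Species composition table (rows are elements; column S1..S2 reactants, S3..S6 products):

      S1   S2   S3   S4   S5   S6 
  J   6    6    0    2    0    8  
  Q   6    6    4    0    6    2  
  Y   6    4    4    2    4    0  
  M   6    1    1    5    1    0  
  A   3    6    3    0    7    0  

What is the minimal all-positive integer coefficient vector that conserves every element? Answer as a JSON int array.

J: 4·6+4·6 = 48 | 5·0+4·2+3·0+5·8 = 48
Q: 4·6+4·6 = 48 | 5·4+4·0+3·6+5·2 = 48
Y: 4·6+4·4 = 40 | 5·4+4·2+3·4+5·0 = 40
M: 4·6+4·1 = 28 | 5·1+4·5+3·1+5·0 = 28
A: 4·3+4·6 = 36 | 5·3+4·0+3·7+5·0 = 36
gcd(4,4,5,4,3,5) = 1

Coefficients: [4, 4, 5, 4, 3, 5]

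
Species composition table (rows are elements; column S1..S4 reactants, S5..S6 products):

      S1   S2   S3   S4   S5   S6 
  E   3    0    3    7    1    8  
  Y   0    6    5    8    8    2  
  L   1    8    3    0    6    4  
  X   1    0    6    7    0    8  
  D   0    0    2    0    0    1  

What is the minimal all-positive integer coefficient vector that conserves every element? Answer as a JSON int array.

Coefficients: [6, 5, 2, 2, 6, 4]

E: 6·3+5·0+2·3+2·7 = 38 | 6·1+4·8 = 38
Y: 6·0+5·6+2·5+2·8 = 56 | 6·8+4·2 = 56
L: 6·1+5·8+2·3+2·0 = 52 | 6·6+4·4 = 52
X: 6·1+5·0+2·6+2·7 = 32 | 6·0+4·8 = 32
D: 6·0+5·0+2·2+2·0 = 4 | 6·0+4·1 = 4
gcd(6,5,2,2,6,4) = 1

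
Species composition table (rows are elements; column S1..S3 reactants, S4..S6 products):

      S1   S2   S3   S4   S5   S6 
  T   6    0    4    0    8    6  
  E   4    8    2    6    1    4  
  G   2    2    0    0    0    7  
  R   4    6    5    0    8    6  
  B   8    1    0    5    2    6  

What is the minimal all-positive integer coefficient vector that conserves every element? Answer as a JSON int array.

T: 6·6+1·0+6·4 = 60 | 5·0+6·8+2·6 = 60
E: 6·4+1·8+6·2 = 44 | 5·6+6·1+2·4 = 44
G: 6·2+1·2+6·0 = 14 | 5·0+6·0+2·7 = 14
R: 6·4+1·6+6·5 = 60 | 5·0+6·8+2·6 = 60
B: 6·8+1·1+6·0 = 49 | 5·5+6·2+2·6 = 49
gcd(6,1,6,5,6,2) = 1

Coefficients: [6, 1, 6, 5, 6, 2]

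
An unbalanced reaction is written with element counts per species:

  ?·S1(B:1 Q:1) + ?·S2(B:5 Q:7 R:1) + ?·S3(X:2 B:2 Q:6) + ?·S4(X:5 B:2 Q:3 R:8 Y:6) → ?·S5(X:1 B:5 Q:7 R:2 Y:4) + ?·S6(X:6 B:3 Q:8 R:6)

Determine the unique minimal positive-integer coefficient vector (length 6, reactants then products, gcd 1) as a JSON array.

X: 4·0+4·0+5·2+4·5 = 30 | 6·1+4·6 = 30
B: 4·1+4·5+5·2+4·2 = 42 | 6·5+4·3 = 42
Q: 4·1+4·7+5·6+4·3 = 74 | 6·7+4·8 = 74
R: 4·0+4·1+5·0+4·8 = 36 | 6·2+4·6 = 36
Y: 4·0+4·0+5·0+4·6 = 24 | 6·4+4·0 = 24
gcd(4,4,5,4,6,4) = 1

Coefficients: [4, 4, 5, 4, 6, 4]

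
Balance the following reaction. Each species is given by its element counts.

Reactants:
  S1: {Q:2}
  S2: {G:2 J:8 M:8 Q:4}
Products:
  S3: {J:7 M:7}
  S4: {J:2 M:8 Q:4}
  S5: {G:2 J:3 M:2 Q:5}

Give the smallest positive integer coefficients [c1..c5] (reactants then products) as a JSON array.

G: 5·0+6·2 = 12 | 4·0+1·0+6·2 = 12
J: 5·0+6·8 = 48 | 4·7+1·2+6·3 = 48
M: 5·0+6·8 = 48 | 4·7+1·8+6·2 = 48
Q: 5·2+6·4 = 34 | 4·0+1·4+6·5 = 34
gcd(5,6,4,1,6) = 1

Coefficients: [5, 6, 4, 1, 6]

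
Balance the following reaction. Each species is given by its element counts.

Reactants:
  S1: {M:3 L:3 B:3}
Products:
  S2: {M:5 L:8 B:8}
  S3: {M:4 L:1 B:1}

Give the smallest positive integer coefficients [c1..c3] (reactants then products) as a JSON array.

Coefficients: [3, 1, 1]

M: 3·3 = 9 | 1·5+1·4 = 9
L: 3·3 = 9 | 1·8+1·1 = 9
B: 3·3 = 9 | 1·8+1·1 = 9
gcd(3,1,1) = 1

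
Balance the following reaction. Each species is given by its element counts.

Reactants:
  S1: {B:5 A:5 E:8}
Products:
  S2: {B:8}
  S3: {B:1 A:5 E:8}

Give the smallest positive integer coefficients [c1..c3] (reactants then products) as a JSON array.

Coefficients: [2, 1, 2]

B: 2·5 = 10 | 1·8+2·1 = 10
A: 2·5 = 10 | 1·0+2·5 = 10
E: 2·8 = 16 | 1·0+2·8 = 16
gcd(2,1,2) = 1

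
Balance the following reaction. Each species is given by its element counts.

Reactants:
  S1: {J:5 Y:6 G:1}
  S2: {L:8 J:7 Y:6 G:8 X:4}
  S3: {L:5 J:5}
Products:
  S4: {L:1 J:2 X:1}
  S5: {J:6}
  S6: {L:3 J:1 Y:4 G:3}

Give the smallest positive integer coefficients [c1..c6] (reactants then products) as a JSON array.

Coefficients: [1, 1, 1, 4, 1, 3]

L: 1·0+1·8+1·5 = 13 | 4·1+1·0+3·3 = 13
J: 1·5+1·7+1·5 = 17 | 4·2+1·6+3·1 = 17
Y: 1·6+1·6+1·0 = 12 | 4·0+1·0+3·4 = 12
G: 1·1+1·8+1·0 = 9 | 4·0+1·0+3·3 = 9
X: 1·0+1·4+1·0 = 4 | 4·1+1·0+3·0 = 4
gcd(1,1,1,4,1,3) = 1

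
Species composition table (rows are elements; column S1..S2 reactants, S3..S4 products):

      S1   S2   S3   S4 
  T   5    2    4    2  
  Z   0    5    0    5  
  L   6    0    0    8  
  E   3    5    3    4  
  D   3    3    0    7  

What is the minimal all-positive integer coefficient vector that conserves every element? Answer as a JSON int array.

Coefficients: [4, 3, 5, 3]

T: 4·5+3·2 = 26 | 5·4+3·2 = 26
Z: 4·0+3·5 = 15 | 5·0+3·5 = 15
L: 4·6+3·0 = 24 | 5·0+3·8 = 24
E: 4·3+3·5 = 27 | 5·3+3·4 = 27
D: 4·3+3·3 = 21 | 5·0+3·7 = 21
gcd(4,3,5,3) = 1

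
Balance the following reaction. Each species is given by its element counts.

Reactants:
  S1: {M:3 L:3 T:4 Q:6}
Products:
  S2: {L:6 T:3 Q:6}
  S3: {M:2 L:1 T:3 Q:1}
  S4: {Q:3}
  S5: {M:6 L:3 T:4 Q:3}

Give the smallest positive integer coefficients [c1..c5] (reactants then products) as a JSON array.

Coefficients: [4, 1, 3, 4, 1]

M: 4·3 = 12 | 1·0+3·2+4·0+1·6 = 12
L: 4·3 = 12 | 1·6+3·1+4·0+1·3 = 12
T: 4·4 = 16 | 1·3+3·3+4·0+1·4 = 16
Q: 4·6 = 24 | 1·6+3·1+4·3+1·3 = 24
gcd(4,1,3,4,1) = 1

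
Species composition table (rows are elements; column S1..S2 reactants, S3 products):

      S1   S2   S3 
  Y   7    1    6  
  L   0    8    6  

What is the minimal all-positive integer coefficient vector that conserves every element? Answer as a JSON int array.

Y: 3·7+3·1 = 24 | 4·6 = 24
L: 3·0+3·8 = 24 | 4·6 = 24
gcd(3,3,4) = 1

Coefficients: [3, 3, 4]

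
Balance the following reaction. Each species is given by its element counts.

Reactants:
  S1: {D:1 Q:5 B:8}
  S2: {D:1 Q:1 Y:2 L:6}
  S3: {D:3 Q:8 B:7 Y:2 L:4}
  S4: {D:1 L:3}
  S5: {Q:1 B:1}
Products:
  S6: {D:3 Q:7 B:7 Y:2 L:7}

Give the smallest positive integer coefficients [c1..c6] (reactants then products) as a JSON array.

Coefficients: [2, 3, 3, 4, 5, 6]

D: 2·1+3·1+3·3+4·1+5·0 = 18 | 6·3 = 18
Q: 2·5+3·1+3·8+4·0+5·1 = 42 | 6·7 = 42
B: 2·8+3·0+3·7+4·0+5·1 = 42 | 6·7 = 42
Y: 2·0+3·2+3·2+4·0+5·0 = 12 | 6·2 = 12
L: 2·0+3·6+3·4+4·3+5·0 = 42 | 6·7 = 42
gcd(2,3,3,4,5,6) = 1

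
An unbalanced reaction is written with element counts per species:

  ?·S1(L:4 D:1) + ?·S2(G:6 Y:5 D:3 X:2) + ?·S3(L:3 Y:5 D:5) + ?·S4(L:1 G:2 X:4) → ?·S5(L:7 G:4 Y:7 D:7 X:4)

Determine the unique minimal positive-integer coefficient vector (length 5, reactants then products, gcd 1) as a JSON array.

L: 4·4+2·0+5·3+4·1 = 35 | 5·7 = 35
G: 4·0+2·6+5·0+4·2 = 20 | 5·4 = 20
Y: 4·0+2·5+5·5+4·0 = 35 | 5·7 = 35
D: 4·1+2·3+5·5+4·0 = 35 | 5·7 = 35
X: 4·0+2·2+5·0+4·4 = 20 | 5·4 = 20
gcd(4,2,5,4,5) = 1

Coefficients: [4, 2, 5, 4, 5]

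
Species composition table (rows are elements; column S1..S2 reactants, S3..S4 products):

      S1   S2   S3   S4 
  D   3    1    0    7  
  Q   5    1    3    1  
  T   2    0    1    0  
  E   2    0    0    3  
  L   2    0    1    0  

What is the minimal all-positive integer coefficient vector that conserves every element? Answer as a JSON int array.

Coefficients: [3, 5, 6, 2]

D: 3·3+5·1 = 14 | 6·0+2·7 = 14
Q: 3·5+5·1 = 20 | 6·3+2·1 = 20
T: 3·2+5·0 = 6 | 6·1+2·0 = 6
E: 3·2+5·0 = 6 | 6·0+2·3 = 6
L: 3·2+5·0 = 6 | 6·1+2·0 = 6
gcd(3,5,6,2) = 1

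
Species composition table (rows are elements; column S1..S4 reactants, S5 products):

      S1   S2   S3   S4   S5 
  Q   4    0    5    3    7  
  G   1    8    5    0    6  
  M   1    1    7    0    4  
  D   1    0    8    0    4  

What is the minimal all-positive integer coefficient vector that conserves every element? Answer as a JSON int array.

Q: 4·4+2·0+2·5+3·3 = 35 | 5·7 = 35
G: 4·1+2·8+2·5+3·0 = 30 | 5·6 = 30
M: 4·1+2·1+2·7+3·0 = 20 | 5·4 = 20
D: 4·1+2·0+2·8+3·0 = 20 | 5·4 = 20
gcd(4,2,2,3,5) = 1

Coefficients: [4, 2, 2, 3, 5]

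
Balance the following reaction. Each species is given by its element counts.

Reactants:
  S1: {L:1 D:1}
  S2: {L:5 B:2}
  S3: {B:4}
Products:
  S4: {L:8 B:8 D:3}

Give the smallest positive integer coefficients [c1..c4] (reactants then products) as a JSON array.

Coefficients: [6, 2, 3, 2]

L: 6·1+2·5+3·0 = 16 | 2·8 = 16
B: 6·0+2·2+3·4 = 16 | 2·8 = 16
D: 6·1+2·0+3·0 = 6 | 2·3 = 6
gcd(6,2,3,2) = 1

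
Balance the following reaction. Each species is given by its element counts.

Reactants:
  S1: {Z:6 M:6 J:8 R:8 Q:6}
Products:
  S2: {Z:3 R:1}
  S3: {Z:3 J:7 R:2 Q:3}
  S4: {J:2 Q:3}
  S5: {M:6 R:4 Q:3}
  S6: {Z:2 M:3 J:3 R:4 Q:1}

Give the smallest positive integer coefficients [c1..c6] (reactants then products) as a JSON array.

Coefficients: [5, 4, 2, 4, 2, 6]

Z: 5·6 = 30 | 4·3+2·3+4·0+2·0+6·2 = 30
M: 5·6 = 30 | 4·0+2·0+4·0+2·6+6·3 = 30
J: 5·8 = 40 | 4·0+2·7+4·2+2·0+6·3 = 40
R: 5·8 = 40 | 4·1+2·2+4·0+2·4+6·4 = 40
Q: 5·6 = 30 | 4·0+2·3+4·3+2·3+6·1 = 30
gcd(5,4,2,4,2,6) = 1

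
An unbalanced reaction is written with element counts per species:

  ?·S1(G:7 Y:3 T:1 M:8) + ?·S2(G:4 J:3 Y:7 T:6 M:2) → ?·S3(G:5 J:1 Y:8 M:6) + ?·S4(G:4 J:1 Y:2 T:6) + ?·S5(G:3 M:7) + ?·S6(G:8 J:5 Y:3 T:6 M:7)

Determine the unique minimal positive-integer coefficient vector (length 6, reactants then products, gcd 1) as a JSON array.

Coefficients: [6, 5, 5, 5, 3, 1]

G: 6·7+5·4 = 62 | 5·5+5·4+3·3+1·8 = 62
J: 6·0+5·3 = 15 | 5·1+5·1+3·0+1·5 = 15
Y: 6·3+5·7 = 53 | 5·8+5·2+3·0+1·3 = 53
T: 6·1+5·6 = 36 | 5·0+5·6+3·0+1·6 = 36
M: 6·8+5·2 = 58 | 5·6+5·0+3·7+1·7 = 58
gcd(6,5,5,5,3,1) = 1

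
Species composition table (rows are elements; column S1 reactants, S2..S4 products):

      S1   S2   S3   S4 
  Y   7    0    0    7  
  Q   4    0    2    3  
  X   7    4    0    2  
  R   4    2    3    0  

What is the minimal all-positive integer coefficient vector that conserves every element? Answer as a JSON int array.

Coefficients: [4, 5, 2, 4]

Y: 4·7 = 28 | 5·0+2·0+4·7 = 28
Q: 4·4 = 16 | 5·0+2·2+4·3 = 16
X: 4·7 = 28 | 5·4+2·0+4·2 = 28
R: 4·4 = 16 | 5·2+2·3+4·0 = 16
gcd(4,5,2,4) = 1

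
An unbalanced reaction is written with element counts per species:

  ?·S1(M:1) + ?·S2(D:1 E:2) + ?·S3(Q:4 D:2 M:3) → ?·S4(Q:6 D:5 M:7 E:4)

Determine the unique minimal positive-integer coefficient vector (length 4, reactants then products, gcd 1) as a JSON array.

Q: 5·0+4·0+3·4 = 12 | 2·6 = 12
D: 5·0+4·1+3·2 = 10 | 2·5 = 10
M: 5·1+4·0+3·3 = 14 | 2·7 = 14
E: 5·0+4·2+3·0 = 8 | 2·4 = 8
gcd(5,4,3,2) = 1

Coefficients: [5, 4, 3, 2]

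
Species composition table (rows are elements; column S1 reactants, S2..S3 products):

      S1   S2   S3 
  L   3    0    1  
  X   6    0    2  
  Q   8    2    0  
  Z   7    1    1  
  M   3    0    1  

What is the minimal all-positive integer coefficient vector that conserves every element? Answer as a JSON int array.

L: 1·3 = 3 | 4·0+3·1 = 3
X: 1·6 = 6 | 4·0+3·2 = 6
Q: 1·8 = 8 | 4·2+3·0 = 8
Z: 1·7 = 7 | 4·1+3·1 = 7
M: 1·3 = 3 | 4·0+3·1 = 3
gcd(1,4,3) = 1

Coefficients: [1, 4, 3]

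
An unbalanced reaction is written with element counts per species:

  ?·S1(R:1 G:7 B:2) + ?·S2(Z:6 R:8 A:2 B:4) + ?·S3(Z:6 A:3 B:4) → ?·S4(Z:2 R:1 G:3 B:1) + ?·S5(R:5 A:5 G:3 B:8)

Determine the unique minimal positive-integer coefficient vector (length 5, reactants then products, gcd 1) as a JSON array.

Z: 3·0+1·6+1·6 = 12 | 6·2+1·0 = 12
R: 3·1+1·8+1·0 = 11 | 6·1+1·5 = 11
A: 3·0+1·2+1·3 = 5 | 6·0+1·5 = 5
G: 3·7+1·0+1·0 = 21 | 6·3+1·3 = 21
B: 3·2+1·4+1·4 = 14 | 6·1+1·8 = 14
gcd(3,1,1,6,1) = 1

Coefficients: [3, 1, 1, 6, 1]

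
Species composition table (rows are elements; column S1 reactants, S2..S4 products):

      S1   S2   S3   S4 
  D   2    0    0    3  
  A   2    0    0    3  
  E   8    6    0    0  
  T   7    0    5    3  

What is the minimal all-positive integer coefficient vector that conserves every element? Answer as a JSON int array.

Coefficients: [3, 4, 3, 2]

D: 3·2 = 6 | 4·0+3·0+2·3 = 6
A: 3·2 = 6 | 4·0+3·0+2·3 = 6
E: 3·8 = 24 | 4·6+3·0+2·0 = 24
T: 3·7 = 21 | 4·0+3·5+2·3 = 21
gcd(3,4,3,2) = 1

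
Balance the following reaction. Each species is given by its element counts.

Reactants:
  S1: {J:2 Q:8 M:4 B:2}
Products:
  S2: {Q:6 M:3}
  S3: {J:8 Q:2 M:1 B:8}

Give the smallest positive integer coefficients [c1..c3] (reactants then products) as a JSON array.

Coefficients: [4, 5, 1]

J: 4·2 = 8 | 5·0+1·8 = 8
Q: 4·8 = 32 | 5·6+1·2 = 32
M: 4·4 = 16 | 5·3+1·1 = 16
B: 4·2 = 8 | 5·0+1·8 = 8
gcd(4,5,1) = 1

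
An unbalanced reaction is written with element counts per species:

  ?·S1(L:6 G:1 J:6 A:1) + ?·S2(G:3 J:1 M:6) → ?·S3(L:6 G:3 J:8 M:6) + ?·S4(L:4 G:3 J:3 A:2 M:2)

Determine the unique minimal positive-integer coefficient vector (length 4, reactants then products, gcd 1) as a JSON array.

L: 6·6+5·0 = 36 | 4·6+3·4 = 36
G: 6·1+5·3 = 21 | 4·3+3·3 = 21
J: 6·6+5·1 = 41 | 4·8+3·3 = 41
A: 6·1+5·0 = 6 | 4·0+3·2 = 6
M: 6·0+5·6 = 30 | 4·6+3·2 = 30
gcd(6,5,4,3) = 1

Coefficients: [6, 5, 4, 3]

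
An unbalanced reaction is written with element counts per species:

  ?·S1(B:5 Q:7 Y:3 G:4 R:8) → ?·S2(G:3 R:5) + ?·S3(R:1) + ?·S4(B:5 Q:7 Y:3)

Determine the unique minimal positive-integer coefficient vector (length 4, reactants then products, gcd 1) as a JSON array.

Coefficients: [3, 4, 4, 3]

B: 3·5 = 15 | 4·0+4·0+3·5 = 15
Q: 3·7 = 21 | 4·0+4·0+3·7 = 21
Y: 3·3 = 9 | 4·0+4·0+3·3 = 9
G: 3·4 = 12 | 4·3+4·0+3·0 = 12
R: 3·8 = 24 | 4·5+4·1+3·0 = 24
gcd(3,4,4,3) = 1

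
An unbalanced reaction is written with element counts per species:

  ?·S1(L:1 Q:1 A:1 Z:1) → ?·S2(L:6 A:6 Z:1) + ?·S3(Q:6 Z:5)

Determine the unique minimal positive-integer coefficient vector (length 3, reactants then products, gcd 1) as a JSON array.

Coefficients: [6, 1, 1]

L: 6·1 = 6 | 1·6+1·0 = 6
Q: 6·1 = 6 | 1·0+1·6 = 6
A: 6·1 = 6 | 1·6+1·0 = 6
Z: 6·1 = 6 | 1·1+1·5 = 6
gcd(6,1,1) = 1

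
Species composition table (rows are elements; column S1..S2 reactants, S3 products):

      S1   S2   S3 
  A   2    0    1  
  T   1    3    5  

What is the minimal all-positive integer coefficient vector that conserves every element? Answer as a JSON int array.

A: 1·2+3·0 = 2 | 2·1 = 2
T: 1·1+3·3 = 10 | 2·5 = 10
gcd(1,3,2) = 1

Coefficients: [1, 3, 2]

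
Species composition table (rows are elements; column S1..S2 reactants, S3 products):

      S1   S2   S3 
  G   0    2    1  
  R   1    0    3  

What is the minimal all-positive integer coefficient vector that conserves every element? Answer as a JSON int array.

Coefficients: [6, 1, 2]

G: 6·0+1·2 = 2 | 2·1 = 2
R: 6·1+1·0 = 6 | 2·3 = 6
gcd(6,1,2) = 1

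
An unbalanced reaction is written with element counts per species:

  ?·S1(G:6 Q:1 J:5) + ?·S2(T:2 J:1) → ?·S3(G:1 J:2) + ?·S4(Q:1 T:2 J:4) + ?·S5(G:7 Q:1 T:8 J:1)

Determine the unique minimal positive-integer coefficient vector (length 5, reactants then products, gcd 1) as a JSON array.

Coefficients: [2, 5, 5, 1, 1]

G: 2·6+5·0 = 12 | 5·1+1·0+1·7 = 12
Q: 2·1+5·0 = 2 | 5·0+1·1+1·1 = 2
T: 2·0+5·2 = 10 | 5·0+1·2+1·8 = 10
J: 2·5+5·1 = 15 | 5·2+1·4+1·1 = 15
gcd(2,5,5,1,1) = 1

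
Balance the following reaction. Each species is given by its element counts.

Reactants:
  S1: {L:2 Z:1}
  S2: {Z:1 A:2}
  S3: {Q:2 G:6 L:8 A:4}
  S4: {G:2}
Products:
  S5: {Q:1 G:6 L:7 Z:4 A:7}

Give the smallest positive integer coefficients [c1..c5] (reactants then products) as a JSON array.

Q: 3·0+5·0+1·2+3·0 = 2 | 2·1 = 2
G: 3·0+5·0+1·6+3·2 = 12 | 2·6 = 12
L: 3·2+5·0+1·8+3·0 = 14 | 2·7 = 14
Z: 3·1+5·1+1·0+3·0 = 8 | 2·4 = 8
A: 3·0+5·2+1·4+3·0 = 14 | 2·7 = 14
gcd(3,5,1,3,2) = 1

Coefficients: [3, 5, 1, 3, 2]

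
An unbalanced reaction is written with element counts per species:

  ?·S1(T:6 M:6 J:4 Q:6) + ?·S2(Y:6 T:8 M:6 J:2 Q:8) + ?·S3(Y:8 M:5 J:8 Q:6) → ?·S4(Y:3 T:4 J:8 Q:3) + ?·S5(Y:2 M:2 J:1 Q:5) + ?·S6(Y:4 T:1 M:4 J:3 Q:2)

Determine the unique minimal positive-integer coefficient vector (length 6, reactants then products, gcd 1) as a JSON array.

Coefficients: [1, 1, 4, 2, 4, 6]

Y: 1·0+1·6+4·8 = 38 | 2·3+4·2+6·4 = 38
T: 1·6+1·8+4·0 = 14 | 2·4+4·0+6·1 = 14
M: 1·6+1·6+4·5 = 32 | 2·0+4·2+6·4 = 32
J: 1·4+1·2+4·8 = 38 | 2·8+4·1+6·3 = 38
Q: 1·6+1·8+4·6 = 38 | 2·3+4·5+6·2 = 38
gcd(1,1,4,2,4,6) = 1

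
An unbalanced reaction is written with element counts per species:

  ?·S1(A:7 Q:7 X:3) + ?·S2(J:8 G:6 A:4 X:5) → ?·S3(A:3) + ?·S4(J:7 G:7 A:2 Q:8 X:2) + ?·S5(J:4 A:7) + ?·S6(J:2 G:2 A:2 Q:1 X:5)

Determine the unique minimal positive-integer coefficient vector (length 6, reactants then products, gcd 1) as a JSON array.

Coefficients: [3, 4, 3, 2, 2, 5]

J: 3·0+4·8 = 32 | 3·0+2·7+2·4+5·2 = 32
G: 3·0+4·6 = 24 | 3·0+2·7+2·0+5·2 = 24
A: 3·7+4·4 = 37 | 3·3+2·2+2·7+5·2 = 37
Q: 3·7+4·0 = 21 | 3·0+2·8+2·0+5·1 = 21
X: 3·3+4·5 = 29 | 3·0+2·2+2·0+5·5 = 29
gcd(3,4,3,2,2,5) = 1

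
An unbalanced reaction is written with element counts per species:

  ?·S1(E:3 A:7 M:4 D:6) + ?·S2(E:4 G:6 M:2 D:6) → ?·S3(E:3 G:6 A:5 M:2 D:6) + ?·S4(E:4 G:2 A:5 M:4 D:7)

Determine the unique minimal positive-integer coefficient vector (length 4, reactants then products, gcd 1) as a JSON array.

E: 5·3+3·4 = 27 | 1·3+6·4 = 27
G: 5·0+3·6 = 18 | 1·6+6·2 = 18
A: 5·7+3·0 = 35 | 1·5+6·5 = 35
M: 5·4+3·2 = 26 | 1·2+6·4 = 26
D: 5·6+3·6 = 48 | 1·6+6·7 = 48
gcd(5,3,1,6) = 1

Coefficients: [5, 3, 1, 6]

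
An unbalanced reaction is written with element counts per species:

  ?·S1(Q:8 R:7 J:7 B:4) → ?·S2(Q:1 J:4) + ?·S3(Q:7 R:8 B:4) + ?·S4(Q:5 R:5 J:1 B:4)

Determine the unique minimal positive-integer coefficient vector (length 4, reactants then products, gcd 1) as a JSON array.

Coefficients: [3, 5, 2, 1]

Q: 3·8 = 24 | 5·1+2·7+1·5 = 24
R: 3·7 = 21 | 5·0+2·8+1·5 = 21
J: 3·7 = 21 | 5·4+2·0+1·1 = 21
B: 3·4 = 12 | 5·0+2·4+1·4 = 12
gcd(3,5,2,1) = 1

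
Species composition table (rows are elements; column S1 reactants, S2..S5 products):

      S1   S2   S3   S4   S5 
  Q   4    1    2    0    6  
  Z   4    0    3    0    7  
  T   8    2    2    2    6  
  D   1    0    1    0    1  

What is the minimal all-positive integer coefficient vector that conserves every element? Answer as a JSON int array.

Coefficients: [4, 4, 3, 6, 1]

Q: 4·4 = 16 | 4·1+3·2+6·0+1·6 = 16
Z: 4·4 = 16 | 4·0+3·3+6·0+1·7 = 16
T: 4·8 = 32 | 4·2+3·2+6·2+1·6 = 32
D: 4·1 = 4 | 4·0+3·1+6·0+1·1 = 4
gcd(4,4,3,6,1) = 1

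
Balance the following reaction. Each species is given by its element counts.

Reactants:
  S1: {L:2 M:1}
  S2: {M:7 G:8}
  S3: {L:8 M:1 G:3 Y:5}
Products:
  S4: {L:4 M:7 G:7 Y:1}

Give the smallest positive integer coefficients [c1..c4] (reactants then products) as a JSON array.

L: 6·2+4·0+1·8 = 20 | 5·4 = 20
M: 6·1+4·7+1·1 = 35 | 5·7 = 35
G: 6·0+4·8+1·3 = 35 | 5·7 = 35
Y: 6·0+4·0+1·5 = 5 | 5·1 = 5
gcd(6,4,1,5) = 1

Coefficients: [6, 4, 1, 5]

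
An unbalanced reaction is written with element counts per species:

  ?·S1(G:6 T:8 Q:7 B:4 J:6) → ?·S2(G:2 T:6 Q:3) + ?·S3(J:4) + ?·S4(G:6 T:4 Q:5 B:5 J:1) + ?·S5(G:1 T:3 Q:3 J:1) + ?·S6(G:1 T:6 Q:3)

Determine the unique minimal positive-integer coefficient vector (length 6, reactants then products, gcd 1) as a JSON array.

Coefficients: [5, 1, 6, 4, 2, 2]

G: 5·6 = 30 | 1·2+6·0+4·6+2·1+2·1 = 30
T: 5·8 = 40 | 1·6+6·0+4·4+2·3+2·6 = 40
Q: 5·7 = 35 | 1·3+6·0+4·5+2·3+2·3 = 35
B: 5·4 = 20 | 1·0+6·0+4·5+2·0+2·0 = 20
J: 5·6 = 30 | 1·0+6·4+4·1+2·1+2·0 = 30
gcd(5,1,6,4,2,2) = 1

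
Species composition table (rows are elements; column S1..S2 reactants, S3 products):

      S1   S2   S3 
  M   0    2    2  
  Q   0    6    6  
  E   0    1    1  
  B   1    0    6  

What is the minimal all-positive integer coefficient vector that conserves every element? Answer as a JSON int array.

M: 6·0+1·2 = 2 | 1·2 = 2
Q: 6·0+1·6 = 6 | 1·6 = 6
E: 6·0+1·1 = 1 | 1·1 = 1
B: 6·1+1·0 = 6 | 1·6 = 6
gcd(6,1,1) = 1

Coefficients: [6, 1, 1]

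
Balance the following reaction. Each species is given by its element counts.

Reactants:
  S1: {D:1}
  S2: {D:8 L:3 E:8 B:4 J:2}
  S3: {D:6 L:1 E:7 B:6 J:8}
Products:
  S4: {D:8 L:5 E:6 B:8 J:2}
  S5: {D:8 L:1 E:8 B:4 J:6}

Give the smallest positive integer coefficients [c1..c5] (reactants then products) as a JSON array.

Coefficients: [4, 2, 2, 1, 3]

D: 4·1+2·8+2·6 = 32 | 1·8+3·8 = 32
L: 4·0+2·3+2·1 = 8 | 1·5+3·1 = 8
E: 4·0+2·8+2·7 = 30 | 1·6+3·8 = 30
B: 4·0+2·4+2·6 = 20 | 1·8+3·4 = 20
J: 4·0+2·2+2·8 = 20 | 1·2+3·6 = 20
gcd(4,2,2,1,3) = 1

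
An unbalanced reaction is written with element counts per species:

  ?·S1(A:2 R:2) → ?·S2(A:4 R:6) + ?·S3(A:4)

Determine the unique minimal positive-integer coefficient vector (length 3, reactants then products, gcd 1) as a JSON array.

A: 6·2 = 12 | 2·4+1·4 = 12
R: 6·2 = 12 | 2·6+1·0 = 12
gcd(6,2,1) = 1

Coefficients: [6, 2, 1]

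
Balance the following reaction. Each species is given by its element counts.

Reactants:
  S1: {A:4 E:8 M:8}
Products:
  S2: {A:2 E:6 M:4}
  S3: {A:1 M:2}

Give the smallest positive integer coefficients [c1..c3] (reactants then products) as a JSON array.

A: 3·4 = 12 | 4·2+4·1 = 12
E: 3·8 = 24 | 4·6+4·0 = 24
M: 3·8 = 24 | 4·4+4·2 = 24
gcd(3,4,4) = 1

Coefficients: [3, 4, 4]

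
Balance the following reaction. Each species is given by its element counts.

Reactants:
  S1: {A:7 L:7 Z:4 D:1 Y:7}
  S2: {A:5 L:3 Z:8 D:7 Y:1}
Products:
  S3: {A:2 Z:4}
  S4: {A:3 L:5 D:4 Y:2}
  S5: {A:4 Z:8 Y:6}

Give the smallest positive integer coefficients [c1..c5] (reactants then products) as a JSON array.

A: 3·7+3·5 = 36 | 5·2+6·3+2·4 = 36
L: 3·7+3·3 = 30 | 5·0+6·5+2·0 = 30
Z: 3·4+3·8 = 36 | 5·4+6·0+2·8 = 36
D: 3·1+3·7 = 24 | 5·0+6·4+2·0 = 24
Y: 3·7+3·1 = 24 | 5·0+6·2+2·6 = 24
gcd(3,3,5,6,2) = 1

Coefficients: [3, 3, 5, 6, 2]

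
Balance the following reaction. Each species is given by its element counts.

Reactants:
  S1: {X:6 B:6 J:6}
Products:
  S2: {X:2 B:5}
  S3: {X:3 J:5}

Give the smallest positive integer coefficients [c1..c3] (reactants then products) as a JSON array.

Coefficients: [5, 6, 6]

X: 5·6 = 30 | 6·2+6·3 = 30
B: 5·6 = 30 | 6·5+6·0 = 30
J: 5·6 = 30 | 6·0+6·5 = 30
gcd(5,6,6) = 1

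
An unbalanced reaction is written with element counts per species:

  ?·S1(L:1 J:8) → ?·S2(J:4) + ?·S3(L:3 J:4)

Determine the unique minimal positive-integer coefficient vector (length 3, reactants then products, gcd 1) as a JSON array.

Coefficients: [3, 5, 1]

L: 3·1 = 3 | 5·0+1·3 = 3
J: 3·8 = 24 | 5·4+1·4 = 24
gcd(3,5,1) = 1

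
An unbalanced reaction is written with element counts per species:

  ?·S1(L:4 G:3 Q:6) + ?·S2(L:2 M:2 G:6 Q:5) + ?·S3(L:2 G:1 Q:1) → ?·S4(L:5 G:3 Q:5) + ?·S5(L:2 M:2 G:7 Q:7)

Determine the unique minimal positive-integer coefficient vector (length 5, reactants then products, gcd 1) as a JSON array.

L: 3·4+1·2+4·2 = 22 | 4·5+1·2 = 22
M: 3·0+1·2+4·0 = 2 | 4·0+1·2 = 2
G: 3·3+1·6+4·1 = 19 | 4·3+1·7 = 19
Q: 3·6+1·5+4·1 = 27 | 4·5+1·7 = 27
gcd(3,1,4,4,1) = 1

Coefficients: [3, 1, 4, 4, 1]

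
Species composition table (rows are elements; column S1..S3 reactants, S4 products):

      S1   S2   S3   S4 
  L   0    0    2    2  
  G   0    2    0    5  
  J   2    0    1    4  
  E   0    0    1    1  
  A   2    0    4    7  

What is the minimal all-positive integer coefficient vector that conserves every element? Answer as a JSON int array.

L: 3·0+5·0+2·2 = 4 | 2·2 = 4
G: 3·0+5·2+2·0 = 10 | 2·5 = 10
J: 3·2+5·0+2·1 = 8 | 2·4 = 8
E: 3·0+5·0+2·1 = 2 | 2·1 = 2
A: 3·2+5·0+2·4 = 14 | 2·7 = 14
gcd(3,5,2,2) = 1

Coefficients: [3, 5, 2, 2]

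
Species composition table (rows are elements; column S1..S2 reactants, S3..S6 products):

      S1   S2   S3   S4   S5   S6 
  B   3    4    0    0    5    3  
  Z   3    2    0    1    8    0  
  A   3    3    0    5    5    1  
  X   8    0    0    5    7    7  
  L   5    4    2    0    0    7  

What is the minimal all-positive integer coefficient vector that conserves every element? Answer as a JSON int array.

B: 5·3+1·4 = 19 | 4·0+1·0+2·5+3·3 = 19
Z: 5·3+1·2 = 17 | 4·0+1·1+2·8+3·0 = 17
A: 5·3+1·3 = 18 | 4·0+1·5+2·5+3·1 = 18
X: 5·8+1·0 = 40 | 4·0+1·5+2·7+3·7 = 40
L: 5·5+1·4 = 29 | 4·2+1·0+2·0+3·7 = 29
gcd(5,1,4,1,2,3) = 1

Coefficients: [5, 1, 4, 1, 2, 3]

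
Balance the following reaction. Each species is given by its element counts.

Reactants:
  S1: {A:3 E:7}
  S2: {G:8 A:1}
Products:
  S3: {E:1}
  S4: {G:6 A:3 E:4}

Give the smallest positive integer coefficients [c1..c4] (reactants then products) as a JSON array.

G: 3·0+3·8 = 24 | 5·0+4·6 = 24
A: 3·3+3·1 = 12 | 5·0+4·3 = 12
E: 3·7+3·0 = 21 | 5·1+4·4 = 21
gcd(3,3,5,4) = 1

Coefficients: [3, 3, 5, 4]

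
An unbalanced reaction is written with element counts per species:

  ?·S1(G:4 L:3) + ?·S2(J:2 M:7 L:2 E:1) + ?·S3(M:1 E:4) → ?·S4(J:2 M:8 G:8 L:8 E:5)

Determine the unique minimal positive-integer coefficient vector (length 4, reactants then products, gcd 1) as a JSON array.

J: 2·0+1·2+1·0 = 2 | 1·2 = 2
M: 2·0+1·7+1·1 = 8 | 1·8 = 8
G: 2·4+1·0+1·0 = 8 | 1·8 = 8
L: 2·3+1·2+1·0 = 8 | 1·8 = 8
E: 2·0+1·1+1·4 = 5 | 1·5 = 5
gcd(2,1,1,1) = 1

Coefficients: [2, 1, 1, 1]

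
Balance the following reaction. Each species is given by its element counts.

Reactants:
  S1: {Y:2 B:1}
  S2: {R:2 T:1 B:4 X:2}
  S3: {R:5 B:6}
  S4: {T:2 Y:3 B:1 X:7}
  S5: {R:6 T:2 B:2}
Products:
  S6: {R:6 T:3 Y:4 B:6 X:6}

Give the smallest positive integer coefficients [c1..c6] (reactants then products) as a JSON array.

R: 4·0+1·2+2·5+4·0+3·6 = 30 | 5·6 = 30
T: 4·0+1·1+2·0+4·2+3·2 = 15 | 5·3 = 15
Y: 4·2+1·0+2·0+4·3+3·0 = 20 | 5·4 = 20
B: 4·1+1·4+2·6+4·1+3·2 = 30 | 5·6 = 30
X: 4·0+1·2+2·0+4·7+3·0 = 30 | 5·6 = 30
gcd(4,1,2,4,3,5) = 1

Coefficients: [4, 1, 2, 4, 3, 5]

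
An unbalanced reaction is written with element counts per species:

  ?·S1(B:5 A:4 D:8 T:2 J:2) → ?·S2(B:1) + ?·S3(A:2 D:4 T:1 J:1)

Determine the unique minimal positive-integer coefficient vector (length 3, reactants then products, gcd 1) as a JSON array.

Coefficients: [1, 5, 2]

B: 1·5 = 5 | 5·1+2·0 = 5
A: 1·4 = 4 | 5·0+2·2 = 4
D: 1·8 = 8 | 5·0+2·4 = 8
T: 1·2 = 2 | 5·0+2·1 = 2
J: 1·2 = 2 | 5·0+2·1 = 2
gcd(1,5,2) = 1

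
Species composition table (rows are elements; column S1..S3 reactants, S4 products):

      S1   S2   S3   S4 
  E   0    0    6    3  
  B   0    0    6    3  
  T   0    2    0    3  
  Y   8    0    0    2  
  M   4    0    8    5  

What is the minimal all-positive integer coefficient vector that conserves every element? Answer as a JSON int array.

E: 1·0+6·0+2·6 = 12 | 4·3 = 12
B: 1·0+6·0+2·6 = 12 | 4·3 = 12
T: 1·0+6·2+2·0 = 12 | 4·3 = 12
Y: 1·8+6·0+2·0 = 8 | 4·2 = 8
M: 1·4+6·0+2·8 = 20 | 4·5 = 20
gcd(1,6,2,4) = 1

Coefficients: [1, 6, 2, 4]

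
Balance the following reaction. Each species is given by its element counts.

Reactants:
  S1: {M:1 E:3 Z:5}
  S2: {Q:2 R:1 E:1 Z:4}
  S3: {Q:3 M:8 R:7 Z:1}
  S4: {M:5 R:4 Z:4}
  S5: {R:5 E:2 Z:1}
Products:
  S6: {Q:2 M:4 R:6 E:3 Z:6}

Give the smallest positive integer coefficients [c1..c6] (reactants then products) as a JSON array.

Coefficients: [3, 3, 2, 1, 3, 6]

Q: 3·0+3·2+2·3+1·0+3·0 = 12 | 6·2 = 12
M: 3·1+3·0+2·8+1·5+3·0 = 24 | 6·4 = 24
R: 3·0+3·1+2·7+1·4+3·5 = 36 | 6·6 = 36
E: 3·3+3·1+2·0+1·0+3·2 = 18 | 6·3 = 18
Z: 3·5+3·4+2·1+1·4+3·1 = 36 | 6·6 = 36
gcd(3,3,2,1,3,6) = 1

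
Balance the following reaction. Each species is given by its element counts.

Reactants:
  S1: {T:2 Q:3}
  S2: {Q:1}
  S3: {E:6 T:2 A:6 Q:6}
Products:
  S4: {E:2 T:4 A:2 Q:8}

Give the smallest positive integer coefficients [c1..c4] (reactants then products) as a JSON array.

E: 5·0+3·0+1·6 = 6 | 3·2 = 6
T: 5·2+3·0+1·2 = 12 | 3·4 = 12
A: 5·0+3·0+1·6 = 6 | 3·2 = 6
Q: 5·3+3·1+1·6 = 24 | 3·8 = 24
gcd(5,3,1,3) = 1

Coefficients: [5, 3, 1, 3]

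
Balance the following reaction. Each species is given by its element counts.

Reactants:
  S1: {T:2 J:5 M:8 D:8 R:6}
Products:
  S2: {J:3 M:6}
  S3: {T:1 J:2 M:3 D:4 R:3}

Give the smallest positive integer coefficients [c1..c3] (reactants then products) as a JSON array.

T: 3·2 = 6 | 1·0+6·1 = 6
J: 3·5 = 15 | 1·3+6·2 = 15
M: 3·8 = 24 | 1·6+6·3 = 24
D: 3·8 = 24 | 1·0+6·4 = 24
R: 3·6 = 18 | 1·0+6·3 = 18
gcd(3,1,6) = 1

Coefficients: [3, 1, 6]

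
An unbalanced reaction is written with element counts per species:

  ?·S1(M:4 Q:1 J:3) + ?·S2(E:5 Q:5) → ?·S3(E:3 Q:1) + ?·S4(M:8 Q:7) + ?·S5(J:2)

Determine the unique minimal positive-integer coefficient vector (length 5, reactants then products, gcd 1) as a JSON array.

M: 4·4+3·0 = 16 | 5·0+2·8+6·0 = 16
E: 4·0+3·5 = 15 | 5·3+2·0+6·0 = 15
Q: 4·1+3·5 = 19 | 5·1+2·7+6·0 = 19
J: 4·3+3·0 = 12 | 5·0+2·0+6·2 = 12
gcd(4,3,5,2,6) = 1

Coefficients: [4, 3, 5, 2, 6]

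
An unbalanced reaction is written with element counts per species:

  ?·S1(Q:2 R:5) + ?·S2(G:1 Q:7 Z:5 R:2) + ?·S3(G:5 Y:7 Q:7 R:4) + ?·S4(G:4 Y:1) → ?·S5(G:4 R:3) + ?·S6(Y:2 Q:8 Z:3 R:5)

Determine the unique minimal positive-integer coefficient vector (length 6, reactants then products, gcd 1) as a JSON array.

Coefficients: [6, 3, 1, 3, 5, 5]

G: 6·0+3·1+1·5+3·4 = 20 | 5·4+5·0 = 20
Y: 6·0+3·0+1·7+3·1 = 10 | 5·0+5·2 = 10
Q: 6·2+3·7+1·7+3·0 = 40 | 5·0+5·8 = 40
Z: 6·0+3·5+1·0+3·0 = 15 | 5·0+5·3 = 15
R: 6·5+3·2+1·4+3·0 = 40 | 5·3+5·5 = 40
gcd(6,3,1,3,5,5) = 1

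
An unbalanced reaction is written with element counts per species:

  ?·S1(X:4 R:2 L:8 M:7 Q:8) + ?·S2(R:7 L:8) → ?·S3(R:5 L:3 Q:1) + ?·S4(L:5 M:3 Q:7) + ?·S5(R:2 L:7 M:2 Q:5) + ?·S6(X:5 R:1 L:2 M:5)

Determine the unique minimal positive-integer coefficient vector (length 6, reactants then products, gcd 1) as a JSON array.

X: 5·4+3·0 = 20 | 3·0+1·0+6·0+4·5 = 20
R: 5·2+3·7 = 31 | 3·5+1·0+6·2+4·1 = 31
L: 5·8+3·8 = 64 | 3·3+1·5+6·7+4·2 = 64
M: 5·7+3·0 = 35 | 3·0+1·3+6·2+4·5 = 35
Q: 5·8+3·0 = 40 | 3·1+1·7+6·5+4·0 = 40
gcd(5,3,3,1,6,4) = 1

Coefficients: [5, 3, 3, 1, 6, 4]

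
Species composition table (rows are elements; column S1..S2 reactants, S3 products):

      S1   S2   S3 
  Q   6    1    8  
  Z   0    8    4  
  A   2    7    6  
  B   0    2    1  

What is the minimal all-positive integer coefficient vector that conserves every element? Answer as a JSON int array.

Coefficients: [5, 2, 4]

Q: 5·6+2·1 = 32 | 4·8 = 32
Z: 5·0+2·8 = 16 | 4·4 = 16
A: 5·2+2·7 = 24 | 4·6 = 24
B: 5·0+2·2 = 4 | 4·1 = 4
gcd(5,2,4) = 1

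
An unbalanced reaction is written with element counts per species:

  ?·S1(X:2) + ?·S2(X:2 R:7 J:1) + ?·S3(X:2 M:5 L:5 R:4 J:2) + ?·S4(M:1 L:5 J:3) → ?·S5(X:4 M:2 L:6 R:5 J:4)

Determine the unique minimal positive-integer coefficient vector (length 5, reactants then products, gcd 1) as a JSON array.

Coefficients: [6, 3, 1, 5, 5]

X: 6·2+3·2+1·2+5·0 = 20 | 5·4 = 20
M: 6·0+3·0+1·5+5·1 = 10 | 5·2 = 10
L: 6·0+3·0+1·5+5·5 = 30 | 5·6 = 30
R: 6·0+3·7+1·4+5·0 = 25 | 5·5 = 25
J: 6·0+3·1+1·2+5·3 = 20 | 5·4 = 20
gcd(6,3,1,5,5) = 1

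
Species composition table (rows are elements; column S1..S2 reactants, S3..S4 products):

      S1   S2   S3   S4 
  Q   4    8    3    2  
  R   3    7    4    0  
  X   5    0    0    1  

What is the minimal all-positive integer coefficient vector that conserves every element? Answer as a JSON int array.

Q: 1·4+3·8 = 28 | 6·3+5·2 = 28
R: 1·3+3·7 = 24 | 6·4+5·0 = 24
X: 1·5+3·0 = 5 | 6·0+5·1 = 5
gcd(1,3,6,5) = 1

Coefficients: [1, 3, 6, 5]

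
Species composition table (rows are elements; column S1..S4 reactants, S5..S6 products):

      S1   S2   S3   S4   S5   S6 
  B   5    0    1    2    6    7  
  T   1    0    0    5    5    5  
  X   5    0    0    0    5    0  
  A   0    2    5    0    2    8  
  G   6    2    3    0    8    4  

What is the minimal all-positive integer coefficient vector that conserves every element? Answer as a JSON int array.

B: 5·5+4·0+2·1+5·2 = 37 | 5·6+1·7 = 37
T: 5·1+4·0+2·0+5·5 = 30 | 5·5+1·5 = 30
X: 5·5+4·0+2·0+5·0 = 25 | 5·5+1·0 = 25
A: 5·0+4·2+2·5+5·0 = 18 | 5·2+1·8 = 18
G: 5·6+4·2+2·3+5·0 = 44 | 5·8+1·4 = 44
gcd(5,4,2,5,5,1) = 1

Coefficients: [5, 4, 2, 5, 5, 1]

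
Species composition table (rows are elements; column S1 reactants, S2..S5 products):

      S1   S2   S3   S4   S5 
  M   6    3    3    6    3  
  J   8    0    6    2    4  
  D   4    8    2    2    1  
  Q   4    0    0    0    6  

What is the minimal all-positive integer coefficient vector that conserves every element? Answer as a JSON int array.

Coefficients: [6, 1, 5, 1, 4]

M: 6·6 = 36 | 1·3+5·3+1·6+4·3 = 36
J: 6·8 = 48 | 1·0+5·6+1·2+4·4 = 48
D: 6·4 = 24 | 1·8+5·2+1·2+4·1 = 24
Q: 6·4 = 24 | 1·0+5·0+1·0+4·6 = 24
gcd(6,1,5,1,4) = 1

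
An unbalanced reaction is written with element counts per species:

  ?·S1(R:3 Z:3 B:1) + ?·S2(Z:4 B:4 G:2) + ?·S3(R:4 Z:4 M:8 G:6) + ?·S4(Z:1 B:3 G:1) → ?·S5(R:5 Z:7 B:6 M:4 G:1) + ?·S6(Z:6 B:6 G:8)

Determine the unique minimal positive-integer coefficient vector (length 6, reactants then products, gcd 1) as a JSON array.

R: 4·3+5·0+2·4+6·0 = 20 | 4·5+3·0 = 20
Z: 4·3+5·4+2·4+6·1 = 46 | 4·7+3·6 = 46
B: 4·1+5·4+2·0+6·3 = 42 | 4·6+3·6 = 42
M: 4·0+5·0+2·8+6·0 = 16 | 4·4+3·0 = 16
G: 4·0+5·2+2·6+6·1 = 28 | 4·1+3·8 = 28
gcd(4,5,2,6,4,3) = 1

Coefficients: [4, 5, 2, 6, 4, 3]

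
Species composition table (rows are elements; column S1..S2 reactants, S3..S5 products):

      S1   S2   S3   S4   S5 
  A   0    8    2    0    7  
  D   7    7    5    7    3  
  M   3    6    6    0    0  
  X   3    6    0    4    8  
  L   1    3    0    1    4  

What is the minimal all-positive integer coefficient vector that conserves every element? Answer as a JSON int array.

A: 2·0+5·8 = 40 | 6·2+1·0+4·7 = 40
D: 2·7+5·7 = 49 | 6·5+1·7+4·3 = 49
M: 2·3+5·6 = 36 | 6·6+1·0+4·0 = 36
X: 2·3+5·6 = 36 | 6·0+1·4+4·8 = 36
L: 2·1+5·3 = 17 | 6·0+1·1+4·4 = 17
gcd(2,5,6,1,4) = 1

Coefficients: [2, 5, 6, 1, 4]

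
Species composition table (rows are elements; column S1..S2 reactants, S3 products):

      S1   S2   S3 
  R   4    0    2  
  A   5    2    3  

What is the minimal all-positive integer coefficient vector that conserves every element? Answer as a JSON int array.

R: 2·4+1·0 = 8 | 4·2 = 8
A: 2·5+1·2 = 12 | 4·3 = 12
gcd(2,1,4) = 1

Coefficients: [2, 1, 4]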